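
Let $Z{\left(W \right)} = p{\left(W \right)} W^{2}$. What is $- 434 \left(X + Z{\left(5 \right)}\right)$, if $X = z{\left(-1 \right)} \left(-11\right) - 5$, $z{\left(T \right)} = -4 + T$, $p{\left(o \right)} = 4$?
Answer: $-65100$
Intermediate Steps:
$Z{\left(W \right)} = 4 W^{2}$
$X = 50$ ($X = \left(-4 - 1\right) \left(-11\right) - 5 = \left(-5\right) \left(-11\right) - 5 = 55 - 5 = 50$)
$- 434 \left(X + Z{\left(5 \right)}\right) = - 434 \left(50 + 4 \cdot 5^{2}\right) = - 434 \left(50 + 4 \cdot 25\right) = - 434 \left(50 + 100\right) = \left(-434\right) 150 = -65100$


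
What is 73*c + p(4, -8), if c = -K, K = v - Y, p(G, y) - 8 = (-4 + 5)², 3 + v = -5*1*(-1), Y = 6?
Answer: 301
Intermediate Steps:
v = 2 (v = -3 - 5*1*(-1) = -3 - 5*(-1) = -3 + 5 = 2)
p(G, y) = 9 (p(G, y) = 8 + (-4 + 5)² = 8 + 1² = 8 + 1 = 9)
K = -4 (K = 2 - 1*6 = 2 - 6 = -4)
c = 4 (c = -1*(-4) = 4)
73*c + p(4, -8) = 73*4 + 9 = 292 + 9 = 301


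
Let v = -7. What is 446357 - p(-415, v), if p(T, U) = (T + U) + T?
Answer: 447194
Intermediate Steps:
p(T, U) = U + 2*T
446357 - p(-415, v) = 446357 - (-7 + 2*(-415)) = 446357 - (-7 - 830) = 446357 - 1*(-837) = 446357 + 837 = 447194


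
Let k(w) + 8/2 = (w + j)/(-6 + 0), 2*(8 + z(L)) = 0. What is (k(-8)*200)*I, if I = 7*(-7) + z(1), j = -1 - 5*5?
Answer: -19000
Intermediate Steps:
z(L) = -8 (z(L) = -8 + (½)*0 = -8 + 0 = -8)
j = -26 (j = -1 - 25 = -26)
I = -57 (I = 7*(-7) - 8 = -49 - 8 = -57)
k(w) = ⅓ - w/6 (k(w) = -4 + (w - 26)/(-6 + 0) = -4 + (-26 + w)/(-6) = -4 + (-26 + w)*(-⅙) = -4 + (13/3 - w/6) = ⅓ - w/6)
(k(-8)*200)*I = ((⅓ - ⅙*(-8))*200)*(-57) = ((⅓ + 4/3)*200)*(-57) = ((5/3)*200)*(-57) = (1000/3)*(-57) = -19000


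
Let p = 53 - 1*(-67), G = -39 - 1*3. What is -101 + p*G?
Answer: -5141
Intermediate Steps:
G = -42 (G = -39 - 3 = -42)
p = 120 (p = 53 + 67 = 120)
-101 + p*G = -101 + 120*(-42) = -101 - 5040 = -5141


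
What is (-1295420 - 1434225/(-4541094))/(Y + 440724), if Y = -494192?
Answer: 1960874185085/80934404664 ≈ 24.228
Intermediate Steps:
(-1295420 - 1434225/(-4541094))/(Y + 440724) = (-1295420 - 1434225/(-4541094))/(-494192 + 440724) = (-1295420 - 1434225*(-1/4541094))/(-53468) = (-1295420 + 478075/1513698)*(-1/53468) = -1960874185085/1513698*(-1/53468) = 1960874185085/80934404664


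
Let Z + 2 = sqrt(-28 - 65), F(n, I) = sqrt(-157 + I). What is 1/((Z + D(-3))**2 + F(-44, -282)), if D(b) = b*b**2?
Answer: 1/((29 - I*sqrt(93))**2 + I*sqrt(439)) ≈ 0.00088067 + 0.00063387*I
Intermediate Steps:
Z = -2 + I*sqrt(93) (Z = -2 + sqrt(-28 - 65) = -2 + sqrt(-93) = -2 + I*sqrt(93) ≈ -2.0 + 9.6436*I)
D(b) = b**3
1/((Z + D(-3))**2 + F(-44, -282)) = 1/(((-2 + I*sqrt(93)) + (-3)**3)**2 + sqrt(-157 - 282)) = 1/(((-2 + I*sqrt(93)) - 27)**2 + sqrt(-439)) = 1/((-29 + I*sqrt(93))**2 + I*sqrt(439))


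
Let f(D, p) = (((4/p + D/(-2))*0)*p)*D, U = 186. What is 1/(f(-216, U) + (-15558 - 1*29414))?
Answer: -1/44972 ≈ -2.2236e-5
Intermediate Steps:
f(D, p) = 0 (f(D, p) = (((4/p + D*(-1/2))*0)*p)*D = (((4/p - D/2)*0)*p)*D = (0*p)*D = 0*D = 0)
1/(f(-216, U) + (-15558 - 1*29414)) = 1/(0 + (-15558 - 1*29414)) = 1/(0 + (-15558 - 29414)) = 1/(0 - 44972) = 1/(-44972) = -1/44972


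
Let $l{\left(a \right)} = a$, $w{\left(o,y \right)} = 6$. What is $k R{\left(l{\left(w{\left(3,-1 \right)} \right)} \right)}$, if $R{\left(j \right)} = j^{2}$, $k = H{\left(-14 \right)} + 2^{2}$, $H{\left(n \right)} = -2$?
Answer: $72$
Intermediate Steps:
$k = 2$ ($k = -2 + 2^{2} = -2 + 4 = 2$)
$k R{\left(l{\left(w{\left(3,-1 \right)} \right)} \right)} = 2 \cdot 6^{2} = 2 \cdot 36 = 72$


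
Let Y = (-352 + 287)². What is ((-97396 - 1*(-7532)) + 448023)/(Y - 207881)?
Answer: -358159/203656 ≈ -1.7586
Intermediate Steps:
Y = 4225 (Y = (-65)² = 4225)
((-97396 - 1*(-7532)) + 448023)/(Y - 207881) = ((-97396 - 1*(-7532)) + 448023)/(4225 - 207881) = ((-97396 + 7532) + 448023)/(-203656) = (-89864 + 448023)*(-1/203656) = 358159*(-1/203656) = -358159/203656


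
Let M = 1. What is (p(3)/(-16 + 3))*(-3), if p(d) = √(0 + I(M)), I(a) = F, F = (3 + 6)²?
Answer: 27/13 ≈ 2.0769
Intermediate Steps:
F = 81 (F = 9² = 81)
I(a) = 81
p(d) = 9 (p(d) = √(0 + 81) = √81 = 9)
(p(3)/(-16 + 3))*(-3) = (9/(-16 + 3))*(-3) = (9/(-13))*(-3) = (9*(-1/13))*(-3) = -9/13*(-3) = 27/13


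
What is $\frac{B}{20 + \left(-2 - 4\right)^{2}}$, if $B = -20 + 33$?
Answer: $\frac{13}{56} \approx 0.23214$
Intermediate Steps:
$B = 13$
$\frac{B}{20 + \left(-2 - 4\right)^{2}} = \frac{13}{20 + \left(-2 - 4\right)^{2}} = \frac{13}{20 + \left(-6\right)^{2}} = \frac{13}{20 + 36} = \frac{13}{56}$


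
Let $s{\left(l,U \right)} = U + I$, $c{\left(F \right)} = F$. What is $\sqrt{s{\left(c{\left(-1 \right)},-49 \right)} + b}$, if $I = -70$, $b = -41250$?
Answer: $i \sqrt{41369} \approx 203.39 i$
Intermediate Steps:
$s{\left(l,U \right)} = -70 + U$ ($s{\left(l,U \right)} = U - 70 = -70 + U$)
$\sqrt{s{\left(c{\left(-1 \right)},-49 \right)} + b} = \sqrt{\left(-70 - 49\right) - 41250} = \sqrt{-119 - 41250} = \sqrt{-41369} = i \sqrt{41369}$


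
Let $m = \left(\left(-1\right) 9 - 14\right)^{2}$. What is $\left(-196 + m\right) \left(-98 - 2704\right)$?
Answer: $-933066$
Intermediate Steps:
$m = 529$ ($m = \left(-9 - 14\right)^{2} = \left(-23\right)^{2} = 529$)
$\left(-196 + m\right) \left(-98 - 2704\right) = \left(-196 + 529\right) \left(-98 - 2704\right) = 333 \left(-2802\right) = -933066$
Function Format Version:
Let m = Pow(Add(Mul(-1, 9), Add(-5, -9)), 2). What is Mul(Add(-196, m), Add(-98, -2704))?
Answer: -933066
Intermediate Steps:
m = 529 (m = Pow(Add(-9, -14), 2) = Pow(-23, 2) = 529)
Mul(Add(-196, m), Add(-98, -2704)) = Mul(Add(-196, 529), Add(-98, -2704)) = Mul(333, -2802) = -933066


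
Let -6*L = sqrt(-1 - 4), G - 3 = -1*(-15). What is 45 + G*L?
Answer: 45 - 3*I*sqrt(5) ≈ 45.0 - 6.7082*I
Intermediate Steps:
G = 18 (G = 3 - 1*(-15) = 3 + 15 = 18)
L = -I*sqrt(5)/6 (L = -sqrt(-1 - 4)/6 = -I*sqrt(5)/6 ≈ -0.37268*I)
45 + G*L = 45 + 18*(-I*sqrt(5)/6) = 45 - 3*I*sqrt(5)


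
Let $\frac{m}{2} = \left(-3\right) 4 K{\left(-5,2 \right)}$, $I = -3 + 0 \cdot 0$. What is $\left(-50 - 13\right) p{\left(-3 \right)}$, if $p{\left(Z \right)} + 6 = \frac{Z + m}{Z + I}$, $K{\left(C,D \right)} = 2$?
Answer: $- \frac{315}{2} \approx -157.5$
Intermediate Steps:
$I = -3$ ($I = -3 + 0 = -3$)
$m = -48$ ($m = 2 \left(-3\right) 4 \cdot 2 = 2 \left(\left(-12\right) 2\right) = 2 \left(-24\right) = -48$)
$p{\left(Z \right)} = -6 + \frac{-48 + Z}{-3 + Z}$ ($p{\left(Z \right)} = -6 + \frac{Z - 48}{Z - 3} = -6 + \frac{-48 + Z}{-3 + Z}$)
$\left(-50 - 13\right) p{\left(-3 \right)} = \left(-50 - 13\right) \frac{5 \left(-6 - -3\right)}{-3 - 3} = - 63 \frac{5 \left(-6 + 3\right)}{-6} = - 63 \cdot 5 \left(- \frac{1}{6}\right) \left(-3\right) = \left(-63\right) \frac{5}{2} = - \frac{315}{2}$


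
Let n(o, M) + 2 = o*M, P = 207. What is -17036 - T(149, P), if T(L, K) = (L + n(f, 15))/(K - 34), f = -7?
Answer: -2947270/173 ≈ -17036.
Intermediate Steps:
n(o, M) = -2 + M*o (n(o, M) = -2 + o*M = -2 + M*o)
T(L, K) = (-107 + L)/(-34 + K) (T(L, K) = (L + (-2 + 15*(-7)))/(K - 34) = (L + (-2 - 105))/(-34 + K) = (L - 107)/(-34 + K) = (-107 + L)/(-34 + K))
-17036 - T(149, P) = -17036 - (-107 + 149)/(-34 + 207) = -17036 - 42/173 = -2947270/173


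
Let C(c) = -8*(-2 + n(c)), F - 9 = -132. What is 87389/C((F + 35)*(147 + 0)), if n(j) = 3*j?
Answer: 87389/310480 ≈ 0.28146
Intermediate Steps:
F = -123 (F = 9 - 132 = -123)
C(c) = 16 - 24*c (C(c) = -8*(-2 + 3*c) = 16 - 24*c)
87389/C((F + 35)*(147 + 0)) = 87389/(16 - 24*(-123 + 35)*(147 + 0)) = 87389/(16 - (-2112)*147) = 87389/(16 - 24*(-12936)) = 87389/(16 + 310464) = 87389/310480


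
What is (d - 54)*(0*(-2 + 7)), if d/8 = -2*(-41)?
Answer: 0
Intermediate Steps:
d = 656 (d = 8*(-2*(-41)) = 8*82 = 656)
(d - 54)*(0*(-2 + 7)) = (656 - 54)*(0*(-2 + 7)) = 602*(0*5) = 602*0 = 0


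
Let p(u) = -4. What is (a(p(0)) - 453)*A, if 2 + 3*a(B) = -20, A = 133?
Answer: -183673/3 ≈ -61224.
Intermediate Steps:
a(B) = -22/3 (a(B) = -2/3 + (1/3)*(-20) = -2/3 - 20/3 = -22/3)
(a(p(0)) - 453)*A = (-22/3 - 453)*133 = -1381/3*133 = -183673/3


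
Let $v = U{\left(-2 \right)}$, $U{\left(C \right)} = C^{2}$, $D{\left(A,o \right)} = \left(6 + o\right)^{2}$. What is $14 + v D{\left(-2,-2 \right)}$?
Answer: $78$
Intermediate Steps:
$v = 4$ ($v = \left(-2\right)^{2} = 4$)
$14 + v D{\left(-2,-2 \right)} = 14 + 4 \left(6 - 2\right)^{2} = 14 + 4 \cdot 4^{2} = 14 + 4 \cdot 16 = 14 + 64 = 78$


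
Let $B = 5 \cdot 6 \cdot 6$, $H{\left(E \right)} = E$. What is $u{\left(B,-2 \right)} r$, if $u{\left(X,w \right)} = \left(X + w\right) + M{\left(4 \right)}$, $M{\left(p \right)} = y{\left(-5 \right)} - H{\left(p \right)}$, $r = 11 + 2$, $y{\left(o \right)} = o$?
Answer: $2197$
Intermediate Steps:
$B = 180$ ($B = 30 \cdot 6 = 180$)
$r = 13$
$M{\left(p \right)} = -5 - p$
$u{\left(X,w \right)} = -9 + X + w$ ($u{\left(X,w \right)} = \left(X + w\right) - 9 = -9 + X + w$)
$u{\left(B,-2 \right)} r = \left(-9 + 180 - 2\right) 13 = 169 \cdot 13 = 2197$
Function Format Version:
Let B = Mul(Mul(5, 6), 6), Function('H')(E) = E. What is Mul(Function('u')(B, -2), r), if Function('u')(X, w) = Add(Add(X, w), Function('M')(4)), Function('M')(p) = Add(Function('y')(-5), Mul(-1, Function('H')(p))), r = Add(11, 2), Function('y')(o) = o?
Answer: 2197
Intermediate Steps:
B = 180 (B = Mul(30, 6) = 180)
r = 13
Function('M')(p) = Add(-5, Mul(-1, p))
Function('u')(X, w) = Add(-9, X, w) (Function('u')(X, w) = Add(Add(X, w), Add(-5, Mul(-1, 4))) = Add(Add(X, w), Add(-5, -4)) = Add(Add(X, w), -9) = Add(-9, X, w))
Mul(Function('u')(B, -2), r) = Mul(Add(-9, 180, -2), 13) = Mul(169, 13) = 2197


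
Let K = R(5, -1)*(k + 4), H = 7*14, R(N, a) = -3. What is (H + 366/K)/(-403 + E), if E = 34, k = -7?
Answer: -416/1107 ≈ -0.37579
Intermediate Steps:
H = 98
K = 9 (K = -3*(-7 + 4) = -3*(-3) = 9)
(H + 366/K)/(-403 + E) = (98 + 366/9)/(-403 + 34) = (98 + 366*(1/9))/(-369) = (98 + 122/3)*(-1/369) = (416/3)*(-1/369) = -416/1107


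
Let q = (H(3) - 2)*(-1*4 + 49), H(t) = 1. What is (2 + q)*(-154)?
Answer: 6622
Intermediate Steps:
q = -45 (q = (1 - 2)*(-1*4 + 49) = -(-4 + 49) = -1*45 = -45)
(2 + q)*(-154) = (2 - 45)*(-154) = -43*(-154) = 6622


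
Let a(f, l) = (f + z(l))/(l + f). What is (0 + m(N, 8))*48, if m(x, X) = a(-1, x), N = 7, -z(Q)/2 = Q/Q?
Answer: -24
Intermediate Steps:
z(Q) = -2 (z(Q) = -2*Q/Q = -2*1 = -2)
a(f, l) = (-2 + f)/(f + l) (a(f, l) = (f - 2)/(l + f) = (-2 + f)/(f + l))
m(x, X) = -3/(-1 + x) (m(x, X) = (-2 - 1)/(-1 + x) = -3/(-1 + x))
(0 + m(N, 8))*48 = (0 - 3/(-1 + 7))*48 = (0 - 3/6)*48 = (0 - 3*⅙)*48 = (0 - ½)*48 = -½*48 = -24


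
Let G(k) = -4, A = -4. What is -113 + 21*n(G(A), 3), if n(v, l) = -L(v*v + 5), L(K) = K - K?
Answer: -113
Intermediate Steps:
L(K) = 0
n(v, l) = 0 (n(v, l) = -1*0 = 0)
-113 + 21*n(G(A), 3) = -113 + 21*0 = -113 + 0 = -113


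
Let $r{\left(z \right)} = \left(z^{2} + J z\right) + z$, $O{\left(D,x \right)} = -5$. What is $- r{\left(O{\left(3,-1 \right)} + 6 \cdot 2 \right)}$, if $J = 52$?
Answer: $-420$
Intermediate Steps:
$r{\left(z \right)} = z^{2} + 53 z$ ($r{\left(z \right)} = \left(z^{2} + 52 z\right) + z = z^{2} + 53 z$)
$- r{\left(O{\left(3,-1 \right)} + 6 \cdot 2 \right)} = - \left(-5 + 6 \cdot 2\right) \left(53 + \left(-5 + 6 \cdot 2\right)\right) = - \left(-5 + 12\right) \left(53 + \left(-5 + 12\right)\right) = - 7 \left(53 + 7\right) = - 7 \cdot 60 = \left(-1\right) 420 = -420$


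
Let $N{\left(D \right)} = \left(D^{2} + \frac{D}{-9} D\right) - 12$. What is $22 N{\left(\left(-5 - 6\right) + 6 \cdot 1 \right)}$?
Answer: $\frac{2024}{9} \approx 224.89$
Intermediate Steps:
$N{\left(D \right)} = -12 + \frac{8 D^{2}}{9}$ ($N{\left(D \right)} = \left(D^{2} + D \left(- \frac{1}{9}\right) D\right) - 12 = \left(D^{2} + - \frac{D}{9} D\right) - 12 = \left(D^{2} - \frac{D^{2}}{9}\right) - 12 = \frac{8 D^{2}}{9} - 12 = -12 + \frac{8 D^{2}}{9}$)
$22 N{\left(\left(-5 - 6\right) + 6 \cdot 1 \right)} = 22 \left(-12 + \frac{8 \left(\left(-5 - 6\right) + 6 \cdot 1\right)^{2}}{9}\right) = 22 \left(-12 + \frac{8 \left(\left(-5 - 6\right) + 6\right)^{2}}{9}\right) = 22 \left(-12 + \frac{8 \left(-11 + 6\right)^{2}}{9}\right) = 22 \left(-12 + \frac{8 \left(-5\right)^{2}}{9}\right) = 22 \left(-12 + \frac{8}{9} \cdot 25\right) = 22 \left(-12 + \frac{200}{9}\right) = 22 \cdot \frac{92}{9} = \frac{2024}{9}$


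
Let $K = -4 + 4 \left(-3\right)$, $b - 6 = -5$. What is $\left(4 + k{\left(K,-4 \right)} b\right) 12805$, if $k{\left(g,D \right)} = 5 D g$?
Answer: $4148820$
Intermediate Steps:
$b = 1$ ($b = 6 - 5 = 1$)
$K = -16$ ($K = -4 - 12 = -16$)
$k{\left(g,D \right)} = 5 D g$
$\left(4 + k{\left(K,-4 \right)} b\right) 12805 = \left(4 + 5 \left(-4\right) \left(-16\right) 1\right) 12805 = \left(4 + 320 \cdot 1\right) 12805 = \left(4 + 320\right) 12805 = 324 \cdot 12805 = 4148820$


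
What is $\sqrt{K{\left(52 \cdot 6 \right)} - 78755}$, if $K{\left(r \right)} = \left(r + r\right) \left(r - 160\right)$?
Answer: $11 \sqrt{133} \approx 126.86$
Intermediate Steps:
$K{\left(r \right)} = 2 r \left(-160 + r\right)$
$\sqrt{K{\left(52 \cdot 6 \right)} - 78755} = \sqrt{2 \cdot 52 \cdot 6 \left(-160 + 52 \cdot 6\right) - 78755} = \sqrt{2 \cdot 312 \left(-160 + 312\right) - 78755} = \sqrt{2 \cdot 312 \cdot 152 - 78755} = \sqrt{94848 - 78755} = \sqrt{16093} = 11 \sqrt{133}$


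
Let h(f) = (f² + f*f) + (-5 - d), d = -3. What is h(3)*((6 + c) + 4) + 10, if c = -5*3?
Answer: -70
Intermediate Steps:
c = -15
h(f) = -2 + 2*f² (h(f) = (f² + f*f) + (-5 - 1*(-3)) = (f² + f²) + (-5 + 3) = 2*f² - 2 = -2 + 2*f²)
h(3)*((6 + c) + 4) + 10 = (-2 + 2*3²)*((6 - 15) + 4) + 10 = (-2 + 2*9)*(-9 + 4) + 10 = (-2 + 18)*(-5) + 10 = 16*(-5) + 10 = -80 + 10 = -70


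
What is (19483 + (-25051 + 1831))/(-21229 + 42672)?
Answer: -3737/21443 ≈ -0.17428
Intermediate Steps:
(19483 + (-25051 + 1831))/(-21229 + 42672) = (19483 - 23220)/21443 = -3737*1/21443 = -3737/21443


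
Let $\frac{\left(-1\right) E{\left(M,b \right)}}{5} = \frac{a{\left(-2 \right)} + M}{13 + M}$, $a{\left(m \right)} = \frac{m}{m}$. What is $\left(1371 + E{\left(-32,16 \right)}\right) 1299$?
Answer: $\frac{33636306}{19} \approx 1.7703 \cdot 10^{6}$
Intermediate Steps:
$a{\left(m \right)} = 1$
$E{\left(M,b \right)} = - \frac{5 \left(1 + M\right)}{13 + M}$ ($E{\left(M,b \right)} = - 5 \frac{1 + M}{13 + M} = - \frac{5 \left(1 + M\right)}{13 + M}$)
$\left(1371 + E{\left(-32,16 \right)}\right) 1299 = \left(1371 + \frac{5 \left(-1 - -32\right)}{13 - 32}\right) 1299 = \left(1371 + \frac{5 \left(-1 + 32\right)}{-19}\right) 1299 = \left(1371 + 5 \left(- \frac{1}{19}\right) 31\right) 1299 = \left(1371 - \frac{155}{19}\right) 1299 = \frac{25894}{19} \cdot 1299 = \frac{33636306}{19}$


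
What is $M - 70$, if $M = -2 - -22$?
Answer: $-50$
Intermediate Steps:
$M = 20$ ($M = -2 + 22 = 20$)
$M - 70 = 20 - 70 = -50$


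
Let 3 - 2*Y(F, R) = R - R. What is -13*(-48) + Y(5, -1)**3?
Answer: 5019/8 ≈ 627.38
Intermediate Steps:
Y(F, R) = 3/2 (Y(F, R) = 3/2 - (R - R)/2 = 3/2 - 1/2*0 = 3/2 + 0 = 3/2)
-13*(-48) + Y(5, -1)**3 = -13*(-48) + (3/2)**3 = 624 + 27/8 = 5019/8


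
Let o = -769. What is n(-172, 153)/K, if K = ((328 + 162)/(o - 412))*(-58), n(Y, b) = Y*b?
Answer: -7769799/7105 ≈ -1093.6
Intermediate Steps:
K = 28420/1181 (K = ((328 + 162)/(-769 - 412))*(-58) = (490/(-1181))*(-58) = (490*(-1/1181))*(-58) = -490/1181*(-58) = 28420/1181 ≈ 24.064)
n(-172, 153)/K = (-172*153)/(28420/1181) = -26316*1181/28420 = -7769799/7105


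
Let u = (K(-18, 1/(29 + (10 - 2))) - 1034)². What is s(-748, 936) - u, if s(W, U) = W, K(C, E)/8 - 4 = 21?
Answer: -696304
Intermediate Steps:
K(C, E) = 200 (K(C, E) = 32 + 8*21 = 32 + 168 = 200)
u = 695556 (u = (200 - 1034)² = (-834)² = 695556)
s(-748, 936) - u = -748 - 1*695556 = -748 - 695556 = -696304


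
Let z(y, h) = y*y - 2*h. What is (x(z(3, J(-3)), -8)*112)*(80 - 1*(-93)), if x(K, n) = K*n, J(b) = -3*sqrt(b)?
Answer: -1395072 - 930048*I*sqrt(3) ≈ -1.3951e+6 - 1.6109e+6*I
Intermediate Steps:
J(b) = -3*sqrt(b)
z(y, h) = y**2 - 2*h
(x(z(3, J(-3)), -8)*112)*(80 - 1*(-93)) = (((3**2 - (-6)*sqrt(-3))*(-8))*112)*(80 - 1*(-93)) = (((9 - (-6)*I*sqrt(3))*(-8))*112)*(80 + 93) = (((9 - (-6)*I*sqrt(3))*(-8))*112)*173 = (((9 + 6*I*sqrt(3))*(-8))*112)*173 = ((-72 - 48*I*sqrt(3))*112)*173 = (-8064 - 5376*I*sqrt(3))*173 = -1395072 - 930048*I*sqrt(3)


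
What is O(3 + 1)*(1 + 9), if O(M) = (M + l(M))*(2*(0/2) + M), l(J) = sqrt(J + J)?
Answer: 160 + 80*sqrt(2) ≈ 273.14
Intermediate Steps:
l(J) = sqrt(2)*sqrt(J) (l(J) = sqrt(2*J) = sqrt(2)*sqrt(J))
O(M) = M*(M + sqrt(2)*sqrt(M)) (O(M) = (M + sqrt(2)*sqrt(M))*(2*(0/2) + M) = (M + sqrt(2)*sqrt(M))*(2*(0*(1/2)) + M) = (M + sqrt(2)*sqrt(M))*(2*0 + M) = (M + sqrt(2)*sqrt(M))*(0 + M) = (M + sqrt(2)*sqrt(M))*M = M*(M + sqrt(2)*sqrt(M)))
O(3 + 1)*(1 + 9) = ((3 + 1)*((3 + 1) + sqrt(2)*sqrt(3 + 1)))*(1 + 9) = (4*(4 + sqrt(2)*sqrt(4)))*10 = (4*(4 + sqrt(2)*2))*10 = (4*(4 + 2*sqrt(2)))*10 = (16 + 8*sqrt(2))*10 = 160 + 80*sqrt(2)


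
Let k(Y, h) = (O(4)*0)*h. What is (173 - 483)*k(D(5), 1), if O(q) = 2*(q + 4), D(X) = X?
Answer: 0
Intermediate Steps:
O(q) = 8 + 2*q (O(q) = 2*(4 + q) = 8 + 2*q)
k(Y, h) = 0 (k(Y, h) = ((8 + 2*4)*0)*h = ((8 + 8)*0)*h = (16*0)*h = 0*h = 0)
(173 - 483)*k(D(5), 1) = (173 - 483)*0 = -310*0 = 0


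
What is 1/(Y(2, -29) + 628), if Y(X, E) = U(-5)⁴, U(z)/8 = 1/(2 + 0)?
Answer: 1/884 ≈ 0.0011312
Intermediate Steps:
U(z) = 4 (U(z) = 8/(2 + 0) = 8/2 = 8*(½) = 4)
Y(X, E) = 256 (Y(X, E) = 4⁴ = 256)
1/(Y(2, -29) + 628) = 1/(256 + 628) = 1/884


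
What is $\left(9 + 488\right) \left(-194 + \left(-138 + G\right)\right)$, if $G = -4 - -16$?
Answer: $-159040$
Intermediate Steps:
$G = 12$ ($G = -4 + 16 = 12$)
$\left(9 + 488\right) \left(-194 + \left(-138 + G\right)\right) = \left(9 + 488\right) \left(-194 + \left(-138 + 12\right)\right) = 497 \left(-194 - 126\right) = 497 \left(-320\right) = -159040$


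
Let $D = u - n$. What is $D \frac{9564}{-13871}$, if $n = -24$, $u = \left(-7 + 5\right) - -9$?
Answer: $- \frac{296484}{13871} \approx -21.374$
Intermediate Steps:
$u = 7$ ($u = -2 + 9 = 7$)
$D = 31$ ($D = 7 - -24 = 7 + 24 = 31$)
$D \frac{9564}{-13871} = 31 \frac{9564}{-13871} = 31 \cdot 9564 \left(- \frac{1}{13871}\right) = 31 \left(- \frac{9564}{13871}\right) = - \frac{296484}{13871}$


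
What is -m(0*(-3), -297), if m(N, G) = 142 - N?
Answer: -142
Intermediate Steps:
-m(0*(-3), -297) = -(142 - 0*(-3)) = -(142 - 1*0) = -(142 + 0) = -1*142 = -142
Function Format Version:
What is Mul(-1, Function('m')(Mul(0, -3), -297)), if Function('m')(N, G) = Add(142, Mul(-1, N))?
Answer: -142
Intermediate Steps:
Mul(-1, Function('m')(Mul(0, -3), -297)) = Mul(-1, Add(142, Mul(-1, Mul(0, -3)))) = Mul(-1, Add(142, Mul(-1, 0))) = Mul(-1, Add(142, 0)) = Mul(-1, 142) = -142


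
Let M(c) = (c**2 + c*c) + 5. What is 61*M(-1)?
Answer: 427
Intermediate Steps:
M(c) = 5 + 2*c**2 (M(c) = (c**2 + c**2) + 5 = 2*c**2 + 5 = 5 + 2*c**2)
61*M(-1) = 61*(5 + 2*(-1)**2) = 61*(5 + 2*1) = 61*(5 + 2) = 61*7 = 427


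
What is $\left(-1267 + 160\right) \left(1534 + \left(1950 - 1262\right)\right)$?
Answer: $-2459754$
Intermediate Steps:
$\left(-1267 + 160\right) \left(1534 + \left(1950 - 1262\right)\right) = - 1107 \left(1534 + 688\right) = \left(-1107\right) 2222 = -2459754$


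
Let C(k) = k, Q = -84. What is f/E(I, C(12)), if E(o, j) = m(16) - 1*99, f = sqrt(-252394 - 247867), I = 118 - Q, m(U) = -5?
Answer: -I*sqrt(500261)/104 ≈ -6.8009*I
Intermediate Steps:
I = 202 (I = 118 - 1*(-84) = 118 + 84 = 202)
f = I*sqrt(500261) (f = sqrt(-500261) = I*sqrt(500261) ≈ 707.29*I)
E(o, j) = -104 (E(o, j) = -5 - 1*99 = -5 - 99 = -104)
f/E(I, C(12)) = (I*sqrt(500261))/(-104) = (I*sqrt(500261))*(-1/104) = -I*sqrt(500261)/104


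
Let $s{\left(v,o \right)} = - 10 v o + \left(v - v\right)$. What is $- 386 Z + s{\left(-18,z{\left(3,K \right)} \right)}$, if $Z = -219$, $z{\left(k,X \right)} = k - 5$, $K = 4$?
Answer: $84174$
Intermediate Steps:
$z{\left(k,X \right)} = -5 + k$
$s{\left(v,o \right)} = - 10 o v$ ($s{\left(v,o \right)} = - 10 o v + 0 = - 10 o v$)
$- 386 Z + s{\left(-18,z{\left(3,K \right)} \right)} = \left(-386\right) \left(-219\right) - 10 \left(-5 + 3\right) \left(-18\right) = 84534 - \left(-20\right) \left(-18\right) = 84534 - 360 = 84174$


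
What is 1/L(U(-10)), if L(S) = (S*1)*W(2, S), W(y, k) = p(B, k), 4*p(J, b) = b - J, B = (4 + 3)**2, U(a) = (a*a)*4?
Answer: 1/35100 ≈ 2.8490e-5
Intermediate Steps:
U(a) = 4*a**2 (U(a) = a**2*4 = 4*a**2)
B = 49 (B = 7**2 = 49)
p(J, b) = -J/4 + b/4 (p(J, b) = (b - J)/4 = -J/4 + b/4)
W(y, k) = -49/4 + k/4 (W(y, k) = -1/4*49 + k/4 = -49/4 + k/4)
L(S) = S*(-49/4 + S/4) (L(S) = (S*1)*(-49/4 + S/4) = S*(-49/4 + S/4))
1/L(U(-10)) = 1/((4*(-10)**2)*(-49 + 4*(-10)**2)/4) = 1/((4*100)*(-49 + 4*100)/4) = 1/((1/4)*400*(-49 + 400)) = 1/((1/4)*400*351) = 1/35100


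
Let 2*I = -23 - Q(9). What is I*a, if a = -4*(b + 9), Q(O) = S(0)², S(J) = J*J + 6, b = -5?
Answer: 472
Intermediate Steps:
S(J) = 6 + J² (S(J) = J² + 6 = 6 + J²)
Q(O) = 36 (Q(O) = (6 + 0²)² = (6 + 0)² = 6² = 36)
I = -59/2 (I = (-23 - 1*36)/2 = (-23 - 36)/2 = (½)*(-59) = -59/2 ≈ -29.500)
a = -16 (a = -4*(-5 + 9) = -4*4 = -16)
I*a = -59/2*(-16) = 472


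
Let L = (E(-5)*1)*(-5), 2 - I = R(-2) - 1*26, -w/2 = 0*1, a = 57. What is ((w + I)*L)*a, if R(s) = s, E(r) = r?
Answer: 42750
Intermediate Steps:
w = 0 (w = -0 = -2*0 = 0)
I = 30 (I = 2 - (-2 - 1*26) = 2 - (-2 - 26) = 2 - 1*(-28) = 2 + 28 = 30)
L = 25 (L = -5*1*(-5) = -5*(-5) = 25)
((w + I)*L)*a = ((0 + 30)*25)*57 = (30*25)*57 = 750*57 = 42750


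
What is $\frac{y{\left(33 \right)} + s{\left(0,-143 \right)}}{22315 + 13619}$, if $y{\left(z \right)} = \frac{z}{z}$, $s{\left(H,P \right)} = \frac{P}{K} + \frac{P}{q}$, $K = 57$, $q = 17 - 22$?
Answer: $\frac{7721}{10241190} \approx 0.00075392$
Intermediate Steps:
$q = -5$
$s{\left(H,P \right)} = - \frac{52 P}{285}$ ($s{\left(H,P \right)} = \frac{P}{57} + \frac{P}{-5} = P \frac{1}{57} + P \left(- \frac{1}{5}\right) = \frac{P}{57} - \frac{P}{5} = - \frac{52 P}{285}$)
$y{\left(z \right)} = 1$
$\frac{y{\left(33 \right)} + s{\left(0,-143 \right)}}{22315 + 13619} = \frac{1 - - \frac{7436}{285}}{22315 + 13619} = \frac{1 + \frac{7436}{285}}{35934} = \frac{7721}{285} \cdot \frac{1}{35934} = \frac{7721}{10241190}$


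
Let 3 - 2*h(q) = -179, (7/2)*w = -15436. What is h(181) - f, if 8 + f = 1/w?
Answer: 3056335/30872 ≈ 99.000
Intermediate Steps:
w = -30872/7 (w = (2/7)*(-15436) = -30872/7 ≈ -4410.3)
h(q) = 91 (h(q) = 3/2 - ½*(-179) = 3/2 + 179/2 = 91)
f = -246983/30872 (f = -8 + 1/(-30872/7) = -8 - 7/30872 = -246983/30872 ≈ -8.0002)
h(181) - f = 91 - 1*(-246983/30872) = 91 + 246983/30872 = 3056335/30872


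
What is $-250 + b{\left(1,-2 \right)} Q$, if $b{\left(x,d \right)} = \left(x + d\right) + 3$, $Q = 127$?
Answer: $4$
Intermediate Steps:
$b{\left(x,d \right)} = 3 + d + x$ ($b{\left(x,d \right)} = \left(d + x\right) + 3 = 3 + d + x$)
$-250 + b{\left(1,-2 \right)} Q = -250 + \left(3 - 2 + 1\right) 127 = -250 + 2 \cdot 127 = -250 + 254 = 4$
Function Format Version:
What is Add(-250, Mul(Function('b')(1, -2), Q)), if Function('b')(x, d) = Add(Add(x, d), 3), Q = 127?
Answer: 4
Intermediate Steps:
Function('b')(x, d) = Add(3, d, x) (Function('b')(x, d) = Add(Add(d, x), 3) = Add(3, d, x))
Add(-250, Mul(Function('b')(1, -2), Q)) = Add(-250, Mul(Add(3, -2, 1), 127)) = Add(-250, Mul(2, 127)) = Add(-250, 254) = 4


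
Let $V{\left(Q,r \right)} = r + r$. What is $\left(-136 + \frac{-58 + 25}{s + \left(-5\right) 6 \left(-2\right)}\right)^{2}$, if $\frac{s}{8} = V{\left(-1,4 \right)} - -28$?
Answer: $\frac{249229369}{13456} \approx 18522.0$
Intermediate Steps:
$V{\left(Q,r \right)} = 2 r$
$s = 288$ ($s = 8 \left(2 \cdot 4 - -28\right) = 8 \left(8 + 28\right) = 8 \cdot 36 = 288$)
$\left(-136 + \frac{-58 + 25}{s + \left(-5\right) 6 \left(-2\right)}\right)^{2} = \left(-136 + \frac{-58 + 25}{288 + \left(-5\right) 6 \left(-2\right)}\right)^{2} = \left(-136 - \frac{33}{288 - -60}\right)^{2} = \left(-136 - \frac{33}{288 + 60}\right)^{2} = \left(-136 - \frac{33}{348}\right)^{2} = \left(-136 - \frac{11}{116}\right)^{2} = \left(- \frac{15787}{116}\right)^{2} = \frac{249229369}{13456}$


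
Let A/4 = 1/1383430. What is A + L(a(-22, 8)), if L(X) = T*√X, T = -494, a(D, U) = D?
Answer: 2/691715 - 494*I*√22 ≈ 2.8914e-6 - 2317.1*I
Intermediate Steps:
A = 2/691715 (A = 4/1383430 = 4*(1/1383430) = 2/691715 ≈ 2.8914e-6)
L(X) = -494*√X
A + L(a(-22, 8)) = 2/691715 - 494*I*√22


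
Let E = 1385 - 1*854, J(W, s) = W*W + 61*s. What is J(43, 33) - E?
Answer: 3331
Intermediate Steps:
J(W, s) = W² + 61*s
E = 531 (E = 1385 - 854 = 531)
J(43, 33) - E = (43² + 61*33) - 1*531 = (1849 + 2013) - 531 = 3862 - 531 = 3331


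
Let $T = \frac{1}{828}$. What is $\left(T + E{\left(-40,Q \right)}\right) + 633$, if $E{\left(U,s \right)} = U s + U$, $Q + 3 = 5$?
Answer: $\frac{424765}{828} \approx 513.0$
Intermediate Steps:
$Q = 2$ ($Q = -3 + 5 = 2$)
$E{\left(U,s \right)} = U + U s$
$T = \frac{1}{828} \approx 0.0012077$
$\left(T + E{\left(-40,Q \right)}\right) + 633 = \left(\frac{1}{828} - 40 \left(1 + 2\right)\right) + 633 = \left(\frac{1}{828} - 120\right) + 633 = - \frac{99359}{828} + 633 = \frac{424765}{828}$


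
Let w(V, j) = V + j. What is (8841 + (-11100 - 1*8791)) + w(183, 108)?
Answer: -10759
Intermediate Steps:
(8841 + (-11100 - 1*8791)) + w(183, 108) = (8841 + (-11100 - 1*8791)) + (183 + 108) = (8841 + (-11100 - 8791)) + 291 = (8841 - 19891) + 291 = -11050 + 291 = -10759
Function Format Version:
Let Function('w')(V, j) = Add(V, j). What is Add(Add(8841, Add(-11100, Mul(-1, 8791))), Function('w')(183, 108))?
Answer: -10759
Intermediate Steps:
Add(Add(8841, Add(-11100, Mul(-1, 8791))), Function('w')(183, 108)) = Add(Add(8841, Add(-11100, Mul(-1, 8791))), Add(183, 108)) = Add(Add(8841, Add(-11100, -8791)), 291) = Add(Add(8841, -19891), 291) = Add(-11050, 291) = -10759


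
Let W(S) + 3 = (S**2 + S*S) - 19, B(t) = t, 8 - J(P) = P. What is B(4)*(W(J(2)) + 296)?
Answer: 1384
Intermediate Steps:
J(P) = 8 - P
W(S) = -22 + 2*S**2 (W(S) = -3 + ((S**2 + S*S) - 19) = -3 + ((S**2 + S**2) - 19) = -3 + (2*S**2 - 19) = -3 + (-19 + 2*S**2) = -22 + 2*S**2)
B(4)*(W(J(2)) + 296) = 4*((-22 + 2*(8 - 1*2)**2) + 296) = 4*((-22 + 2*(8 - 2)**2) + 296) = 4*((-22 + 2*6**2) + 296) = 4*((-22 + 2*36) + 296) = 4*((-22 + 72) + 296) = 4*(50 + 296) = 4*346 = 1384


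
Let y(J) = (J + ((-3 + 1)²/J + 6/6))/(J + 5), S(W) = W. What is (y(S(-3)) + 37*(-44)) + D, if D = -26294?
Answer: -83771/3 ≈ -27924.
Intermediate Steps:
y(J) = (1 + J + 4/J)/(5 + J) (y(J) = (J + ((-2)²/J + 6*(⅙)))/(5 + J) = (J + (4/J + 1))/(5 + J) = (J + (1 + 4/J))/(5 + J) = (1 + J + 4/J)/(5 + J))
(y(S(-3)) + 37*(-44)) + D = ((4 - 3 + (-3)²)/((-3)*(5 - 3)) + 37*(-44)) - 26294 = (-⅓*(4 - 3 + 9)/2 - 1628) - 26294 = (-⅓*½*10 - 1628) - 26294 = (-5/3 - 1628) - 26294 = -4889/3 - 26294 = -83771/3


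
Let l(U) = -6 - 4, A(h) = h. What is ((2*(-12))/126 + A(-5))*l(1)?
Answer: 1090/21 ≈ 51.905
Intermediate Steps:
l(U) = -10
((2*(-12))/126 + A(-5))*l(1) = ((2*(-12))/126 - 5)*(-10) = (-24*1/126 - 5)*(-10) = (-4/21 - 5)*(-10) = -109/21*(-10) = 1090/21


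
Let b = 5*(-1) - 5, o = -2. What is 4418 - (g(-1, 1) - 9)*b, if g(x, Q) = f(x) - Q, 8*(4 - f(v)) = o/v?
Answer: 8711/2 ≈ 4355.5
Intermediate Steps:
f(v) = 4 + 1/(4*v) (f(v) = 4 - (-1)/(4*v) = 4 + 1/(4*v))
b = -10 (b = -5 - 5 = -10)
g(x, Q) = 4 - Q + 1/(4*x) (g(x, Q) = (4 + 1/(4*x)) - Q = 4 - Q + 1/(4*x))
4418 - (g(-1, 1) - 9)*b = 4418 - ((4 - 1*1 + (1/4)/(-1)) - 9)*(-10) = 4418 - ((4 - 1 + (1/4)*(-1)) - 9)*(-10) = 4418 - ((4 - 1 - 1/4) - 9)*(-10) = 4418 - (11/4 - 9)*(-10) = 4418 - (-25)*(-10)/4 = 4418 - 1*125/2 = 4418 - 125/2 = 8711/2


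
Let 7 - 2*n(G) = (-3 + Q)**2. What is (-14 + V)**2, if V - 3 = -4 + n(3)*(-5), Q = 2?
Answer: 900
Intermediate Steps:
n(G) = 3 (n(G) = 7/2 - (-3 + 2)**2/2 = 7/2 - 1/2*(-1)**2 = 7/2 - 1/2*1 = 7/2 - 1/2 = 3)
V = -16 (V = 3 + (-4 + 3*(-5)) = 3 + (-4 - 15) = 3 - 19 = -16)
(-14 + V)**2 = (-14 - 16)**2 = (-30)**2 = 900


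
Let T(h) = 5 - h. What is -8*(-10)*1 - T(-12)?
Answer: 63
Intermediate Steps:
-8*(-10)*1 - T(-12) = -8*(-10)*1 - (5 - 1*(-12)) = 80*1 - (5 + 12) = 80 - 1*17 = 80 - 17 = 63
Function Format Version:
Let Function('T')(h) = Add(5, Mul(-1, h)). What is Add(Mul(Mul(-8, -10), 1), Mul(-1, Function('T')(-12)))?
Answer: 63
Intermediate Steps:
Add(Mul(Mul(-8, -10), 1), Mul(-1, Function('T')(-12))) = Add(Mul(Mul(-8, -10), 1), Mul(-1, Add(5, Mul(-1, -12)))) = Add(Mul(80, 1), Mul(-1, Add(5, 12))) = Add(80, Mul(-1, 17)) = Add(80, -17) = 63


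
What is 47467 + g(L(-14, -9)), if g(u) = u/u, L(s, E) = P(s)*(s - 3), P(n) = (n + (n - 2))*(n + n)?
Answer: 47468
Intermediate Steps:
P(n) = 2*n*(-2 + 2*n) (P(n) = (n + (-2 + n))*(2*n) = (-2 + 2*n)*(2*n) = 2*n*(-2 + 2*n))
L(s, E) = 4*s*(-1 + s)*(-3 + s) (L(s, E) = (4*s*(-1 + s))*(s - 3) = (4*s*(-1 + s))*(-3 + s) = 4*s*(-1 + s)*(-3 + s))
g(u) = 1
47467 + g(L(-14, -9)) = 47467 + 1 = 47468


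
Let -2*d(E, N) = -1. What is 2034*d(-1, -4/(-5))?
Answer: 1017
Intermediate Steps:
d(E, N) = ½ (d(E, N) = -½*(-1) = ½)
2034*d(-1, -4/(-5)) = 2034*(½) = 1017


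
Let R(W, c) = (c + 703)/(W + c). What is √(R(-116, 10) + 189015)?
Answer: √2123696962/106 ≈ 434.75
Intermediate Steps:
R(W, c) = (703 + c)/(W + c)
√(R(-116, 10) + 189015) = √((703 + 10)/(-116 + 10) + 189015) = √(713/(-106) + 189015) = √(-1/106*713 + 189015) = √(-713/106 + 189015) = √(20034877/106) = √2123696962/106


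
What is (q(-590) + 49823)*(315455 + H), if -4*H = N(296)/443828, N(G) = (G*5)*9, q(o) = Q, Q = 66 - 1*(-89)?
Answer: 1749326937453745/110957 ≈ 1.5766e+10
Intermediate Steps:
Q = 155 (Q = 66 + 89 = 155)
q(o) = 155
N(G) = 45*G (N(G) = (5*G)*9 = 45*G)
H = -1665/221914 (H = -45*296/(4*443828) = -3330/443828 = -1/4*3330/110957 = -1665/221914 ≈ -0.0075029)
(q(-590) + 49823)*(315455 + H) = (155 + 49823)*(315455 - 1665/221914) = 49978*(70003879205/221914) = 1749326937453745/110957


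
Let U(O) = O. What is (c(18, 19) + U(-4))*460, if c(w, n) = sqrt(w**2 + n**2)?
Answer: -1840 + 460*sqrt(685) ≈ 10199.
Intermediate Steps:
c(w, n) = sqrt(n**2 + w**2)
(c(18, 19) + U(-4))*460 = (sqrt(19**2 + 18**2) - 4)*460 = (sqrt(361 + 324) - 4)*460 = (sqrt(685) - 4)*460 = (-4 + sqrt(685))*460 = -1840 + 460*sqrt(685)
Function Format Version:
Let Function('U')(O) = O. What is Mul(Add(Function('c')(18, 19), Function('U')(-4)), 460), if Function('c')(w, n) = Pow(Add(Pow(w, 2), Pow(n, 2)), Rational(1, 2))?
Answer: Add(-1840, Mul(460, Pow(685, Rational(1, 2)))) ≈ 10199.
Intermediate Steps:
Function('c')(w, n) = Pow(Add(Pow(n, 2), Pow(w, 2)), Rational(1, 2))
Mul(Add(Function('c')(18, 19), Function('U')(-4)), 460) = Mul(Add(Pow(Add(Pow(19, 2), Pow(18, 2)), Rational(1, 2)), -4), 460) = Mul(Add(Pow(Add(361, 324), Rational(1, 2)), -4), 460) = Mul(Add(Pow(685, Rational(1, 2)), -4), 460) = Mul(Add(-4, Pow(685, Rational(1, 2))), 460) = Add(-1840, Mul(460, Pow(685, Rational(1, 2))))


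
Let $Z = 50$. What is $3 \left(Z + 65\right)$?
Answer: $345$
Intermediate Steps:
$3 \left(Z + 65\right) = 3 \left(50 + 65\right) = 3 \cdot 115 = 345$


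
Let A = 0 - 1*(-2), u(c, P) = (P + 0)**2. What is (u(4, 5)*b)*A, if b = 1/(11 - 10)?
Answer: 50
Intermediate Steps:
u(c, P) = P**2
A = 2 (A = 0 + 2 = 2)
b = 1 (b = 1/1 = 1)
(u(4, 5)*b)*A = (5**2*1)*2 = (25*1)*2 = 25*2 = 50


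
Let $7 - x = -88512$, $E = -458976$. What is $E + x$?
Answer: $-370457$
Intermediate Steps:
$x = 88519$ ($x = 7 - -88512 = 7 + 88512 = 88519$)
$E + x = -458976 + 88519 = -370457$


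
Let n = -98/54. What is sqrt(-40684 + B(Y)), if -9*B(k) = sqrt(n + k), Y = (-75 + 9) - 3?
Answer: sqrt(-3295404 - 2*I*sqrt(1434))/9 ≈ 0.0023178 - 201.7*I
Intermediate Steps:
n = -49/27 (n = -98*1/54 = -49/27 ≈ -1.8148)
Y = -69 (Y = -66 - 3 = -69)
B(k) = -sqrt(-49/27 + k)/9
sqrt(-40684 + B(Y)) = sqrt(-40684 - sqrt(-147 + 81*(-69))/81) = sqrt(-40684 - sqrt(-147 - 5589)/81) = sqrt(-40684 - 2*I*sqrt(1434)/81)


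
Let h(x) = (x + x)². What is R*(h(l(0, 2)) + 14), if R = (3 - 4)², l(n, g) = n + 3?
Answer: 50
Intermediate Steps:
l(n, g) = 3 + n
R = 1 (R = (-1)² = 1)
h(x) = 4*x² (h(x) = (2*x)² = 4*x²)
R*(h(l(0, 2)) + 14) = 1*(4*(3 + 0)² + 14) = 1*(4*3² + 14) = 1*(4*9 + 14) = 1*(36 + 14) = 1*50 = 50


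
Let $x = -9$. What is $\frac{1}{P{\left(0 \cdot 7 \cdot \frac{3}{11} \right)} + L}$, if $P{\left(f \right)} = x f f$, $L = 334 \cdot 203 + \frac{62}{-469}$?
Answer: $\frac{469}{31799076} \approx 1.4749 \cdot 10^{-5}$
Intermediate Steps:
$L = \frac{31799076}{469}$ ($L = 67802 + 62 \left(- \frac{1}{469}\right) = 67802 - \frac{62}{469} = \frac{31799076}{469} \approx 67802.0$)
$P{\left(f \right)} = - 9 f^{2}$ ($P{\left(f \right)} = - 9 f f = - 9 f^{2}$)
$\frac{1}{P{\left(0 \cdot 7 \cdot \frac{3}{11} \right)} + L} = \frac{1}{- 9 \left(0 \cdot 7 \cdot \frac{3}{11}\right)^{2} + \frac{31799076}{469}} = \frac{1}{- 9 \left(0 \cdot 3 \cdot \frac{1}{11}\right)^{2} + \frac{31799076}{469}} = \frac{1}{- 9 \left(0 \cdot \frac{3}{11}\right)^{2} + \frac{31799076}{469}} = \frac{1}{- 9 \cdot 0^{2} + \frac{31799076}{469}} = \frac{1}{\left(-9\right) 0 + \frac{31799076}{469}} = \frac{1}{0 + \frac{31799076}{469}} = \frac{1}{\frac{31799076}{469}} = \frac{469}{31799076}$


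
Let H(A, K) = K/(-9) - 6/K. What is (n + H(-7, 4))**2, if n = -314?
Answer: 32341969/324 ≈ 99821.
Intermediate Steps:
H(A, K) = -6/K - K/9 (H(A, K) = K*(-1/9) - 6/K = -K/9 - 6/K = -6/K - K/9)
(n + H(-7, 4))**2 = (-314 + (-6/4 - 1/9*4))**2 = (-314 + (-6*1/4 - 4/9))**2 = (-314 + (-3/2 - 4/9))**2 = (-314 - 35/18)**2 = (-5687/18)**2 = 32341969/324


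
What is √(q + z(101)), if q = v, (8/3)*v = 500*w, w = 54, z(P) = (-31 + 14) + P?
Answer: √10209 ≈ 101.04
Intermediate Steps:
z(P) = -17 + P
v = 10125 (v = 3*(500*54)/8 = (3/8)*27000 = 10125)
q = 10125
√(q + z(101)) = √(10125 + (-17 + 101)) = √(10125 + 84) = √10209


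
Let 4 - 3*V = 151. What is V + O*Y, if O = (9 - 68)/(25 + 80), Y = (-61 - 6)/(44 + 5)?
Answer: -248152/5145 ≈ -48.232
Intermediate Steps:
V = -49 (V = 4/3 - ⅓*151 = 4/3 - 151/3 = -49)
Y = -67/49 ≈ -1.3673
O = -59/105 ≈ -0.56190
V + O*Y = -49 - 59/105*(-67/49) = -49 + 3953/5145 = -248152/5145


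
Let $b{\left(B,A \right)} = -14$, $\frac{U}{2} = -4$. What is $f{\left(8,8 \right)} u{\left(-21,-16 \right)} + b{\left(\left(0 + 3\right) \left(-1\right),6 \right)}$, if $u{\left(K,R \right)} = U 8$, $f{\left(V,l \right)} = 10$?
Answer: $-654$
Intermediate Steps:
$U = -8$ ($U = 2 \left(-4\right) = -8$)
$u{\left(K,R \right)} = -64$ ($u{\left(K,R \right)} = \left(-8\right) 8 = -64$)
$f{\left(8,8 \right)} u{\left(-21,-16 \right)} + b{\left(\left(0 + 3\right) \left(-1\right),6 \right)} = 10 \left(-64\right) - 14 = -640 - 14 = -654$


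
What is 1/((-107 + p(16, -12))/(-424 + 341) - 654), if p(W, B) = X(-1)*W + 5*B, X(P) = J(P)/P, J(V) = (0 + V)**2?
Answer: -83/54099 ≈ -0.0015342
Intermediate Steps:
J(V) = V**2
X(P) = P (X(P) = P**2/P = P)
p(W, B) = -W + 5*B
1/((-107 + p(16, -12))/(-424 + 341) - 654) = 1/((-107 + (-1*16 + 5*(-12)))/(-424 + 341) - 654) = 1/((-107 + (-16 - 60))/(-83) - 654) = 1/((-107 - 76)*(-1/83) - 654) = 1/(-183*(-1/83) - 654) = 1/(183/83 - 654) = 1/(-54099/83) = -83/54099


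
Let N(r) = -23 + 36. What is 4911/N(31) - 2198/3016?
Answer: 568577/1508 ≈ 377.04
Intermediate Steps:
N(r) = 13
4911/N(31) - 2198/3016 = 4911/13 - 2198/3016 = 4911*(1/13) - 2198*1/3016 = 4911/13 - 1099/1508 = 568577/1508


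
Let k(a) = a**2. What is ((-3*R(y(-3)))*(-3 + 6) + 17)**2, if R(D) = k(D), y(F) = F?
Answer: 4096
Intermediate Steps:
R(D) = D**2
((-3*R(y(-3)))*(-3 + 6) + 17)**2 = ((-3*(-3)**2)*(-3 + 6) + 17)**2 = (-3*9*3 + 17)**2 = (-27*3 + 17)**2 = (-81 + 17)**2 = (-64)**2 = 4096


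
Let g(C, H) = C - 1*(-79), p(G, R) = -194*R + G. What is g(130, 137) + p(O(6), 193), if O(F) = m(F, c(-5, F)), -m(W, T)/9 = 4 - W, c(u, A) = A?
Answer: -37215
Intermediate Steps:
m(W, T) = -36 + 9*W (m(W, T) = -9*(4 - W) = -36 + 9*W)
O(F) = -36 + 9*F
p(G, R) = G - 194*R
g(C, H) = 79 + C (g(C, H) = C + 79 = 79 + C)
g(130, 137) + p(O(6), 193) = (79 + 130) + ((-36 + 9*6) - 194*193) = 209 + ((-36 + 54) - 37442) = 209 + (18 - 37442) = 209 - 37424 = -37215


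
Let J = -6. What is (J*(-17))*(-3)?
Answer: -306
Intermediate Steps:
(J*(-17))*(-3) = -6*(-17)*(-3) = 102*(-3) = -306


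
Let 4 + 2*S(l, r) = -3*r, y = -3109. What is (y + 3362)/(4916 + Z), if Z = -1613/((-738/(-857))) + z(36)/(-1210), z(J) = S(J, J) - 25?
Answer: 56480985/679329212 ≈ 0.083142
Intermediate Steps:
S(l, r) = -2 - 3*r/2 (S(l, r) = -2 + (-3*r)/2 = -2 - 3*r/2)
z(J) = -27 - 3*J/2 (z(J) = (-2 - 3*J/2) - 25 = -27 - 3*J/2)
Z = -418143208/223245 (Z = -1613/((-738/(-857))) + (-27 - 3/2*36)/(-1210) = -1613/((-738*(-1/857))) + (-27 - 54)*(-1/1210) = -1613/738/857 - 81*(-1/1210) = -1613*857/738 + 81/1210 = -1382341/738 + 81/1210 = -418143208/223245 ≈ -1873.0)
(y + 3362)/(4916 + Z) = (-3109 + 3362)/(4916 - 418143208/223245) = 253/(679329212/223245) = 253*(223245/679329212) = 56480985/679329212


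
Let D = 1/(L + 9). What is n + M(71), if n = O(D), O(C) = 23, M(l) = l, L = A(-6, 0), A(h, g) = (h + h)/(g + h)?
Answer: 94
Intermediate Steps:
A(h, g) = 2*h/(g + h) (A(h, g) = (2*h)/(g + h) = 2*h/(g + h))
L = 2 (L = 2*(-6)/(0 - 6) = 2*(-6)/(-6) = 2*(-6)*(-1/6) = 2)
D = 1/11 (D = 1/(2 + 9) = 1/11 ≈ 0.090909)
n = 23
n + M(71) = 23 + 71 = 94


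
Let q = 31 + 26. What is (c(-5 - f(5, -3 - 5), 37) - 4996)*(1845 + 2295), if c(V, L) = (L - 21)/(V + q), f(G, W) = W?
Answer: -20682336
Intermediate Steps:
q = 57
c(V, L) = (-21 + L)/(57 + V) (c(V, L) = (L - 21)/(V + 57) = (-21 + L)/(57 + V))
(c(-5 - f(5, -3 - 5), 37) - 4996)*(1845 + 2295) = ((-21 + 37)/(57 + (-5 - (-3 - 5))) - 4996)*(1845 + 2295) = (16/(57 + (-5 - 1*(-8))) - 4996)*4140 = (16/(57 + (-5 + 8)) - 4996)*4140 = (16/(57 + 3) - 4996)*4140 = (16/60 - 4996)*4140 = ((1/60)*16 - 4996)*4140 = (4/15 - 4996)*4140 = -74936/15*4140 = -20682336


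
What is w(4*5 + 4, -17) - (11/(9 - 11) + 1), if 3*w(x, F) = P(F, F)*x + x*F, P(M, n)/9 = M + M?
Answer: -5159/2 ≈ -2579.5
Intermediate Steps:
P(M, n) = 18*M (P(M, n) = 9*(M + M) = 9*(2*M) = 18*M)
w(x, F) = 19*F*x/3 (w(x, F) = ((18*F)*x + x*F)/3 = (18*F*x + F*x)/3 = (19*F*x)/3 = 19*F*x/3)
w(4*5 + 4, -17) - (11/(9 - 11) + 1) = (19/3)*(-17)*(4*5 + 4) - (11/(9 - 11) + 1) = (19/3)*(-17)*(20 + 4) - (11/(-2) + 1) = (19/3)*(-17)*24 - (-1/2*11 + 1) = -2584 - (-11/2 + 1) = -2584 - 1*(-9/2) = -2584 + 9/2 = -5159/2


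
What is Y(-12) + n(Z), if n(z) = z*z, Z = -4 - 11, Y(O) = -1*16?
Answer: 209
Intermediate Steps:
Y(O) = -16
Z = -15
n(z) = z**2
Y(-12) + n(Z) = -16 + (-15)**2 = -16 + 225 = 209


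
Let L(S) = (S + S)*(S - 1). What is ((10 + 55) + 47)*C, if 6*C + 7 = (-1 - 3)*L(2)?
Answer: -1288/3 ≈ -429.33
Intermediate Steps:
L(S) = 2*S*(-1 + S) (L(S) = (2*S)*(-1 + S) = 2*S*(-1 + S))
C = -23/6 (C = -7/6 + ((-1 - 3)*(2*2*(-1 + 2)))/6 = -7/6 + (-8*2)/6 = -7/6 + (-4*4)/6 = -7/6 + (1/6)*(-16) = -7/6 - 8/3 = -23/6 ≈ -3.8333)
((10 + 55) + 47)*C = ((10 + 55) + 47)*(-23/6) = (65 + 47)*(-23/6) = 112*(-23/6) = -1288/3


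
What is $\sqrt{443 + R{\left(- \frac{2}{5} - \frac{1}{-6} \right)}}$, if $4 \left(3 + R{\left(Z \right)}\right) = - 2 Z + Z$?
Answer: $\frac{\sqrt{1584210}}{60} \approx 20.978$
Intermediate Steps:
$R{\left(Z \right)} = -3 - \frac{Z}{4}$ ($R{\left(Z \right)} = -3 + \frac{- 2 Z + Z}{4} = -3 + \frac{\left(-1\right) Z}{4} = -3 - \frac{Z}{4}$)
$\sqrt{443 + R{\left(- \frac{2}{5} - \frac{1}{-6} \right)}} = \sqrt{443 - \left(3 + \frac{- \frac{2}{5} - \frac{1}{-6}}{4}\right)} = \sqrt{443 - \left(3 + \frac{\left(-2\right) \frac{1}{5} - - \frac{1}{6}}{4}\right)} = \sqrt{443 - \left(3 + \frac{- \frac{2}{5} + \frac{1}{6}}{4}\right)} = \sqrt{443 - \frac{353}{120}} = \sqrt{\frac{52807}{120}} = \frac{\sqrt{1584210}}{60}$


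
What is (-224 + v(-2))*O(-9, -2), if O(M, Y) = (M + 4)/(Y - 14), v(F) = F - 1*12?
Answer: -595/8 ≈ -74.375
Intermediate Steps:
v(F) = -12 + F (v(F) = F - 12 = -12 + F)
O(M, Y) = (4 + M)/(-14 + Y)
(-224 + v(-2))*O(-9, -2) = (-224 + (-12 - 2))*((4 - 9)/(-14 - 2)) = (-224 - 14)*(-5/(-16)) = -(-119)*(-5)/8 = -238*5/16 = -595/8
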